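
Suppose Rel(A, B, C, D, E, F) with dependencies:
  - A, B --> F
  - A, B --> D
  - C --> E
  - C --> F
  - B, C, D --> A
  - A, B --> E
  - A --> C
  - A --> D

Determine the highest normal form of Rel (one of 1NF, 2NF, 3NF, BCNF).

1NF

Candidate keys: {A, B}, {B, C, D}. Prime attributes: {A, B, C, D}.
For C --> E we have {C}⁺ = {C, E, F}; {C} is not a superkey, so BCNF fails.
C --> E has non-prime {E} on the right and a non-superkey on the left, so 3NF fails.
{A} is a proper subset of the key {A, B}, and {A}⁺ contains the non-prime attributes {E, F} — a partial dependency, so 2NF is violated.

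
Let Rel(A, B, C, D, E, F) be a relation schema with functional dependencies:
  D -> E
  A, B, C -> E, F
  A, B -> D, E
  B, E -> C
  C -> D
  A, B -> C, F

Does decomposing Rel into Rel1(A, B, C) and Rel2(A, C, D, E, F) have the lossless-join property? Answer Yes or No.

Common attributes: {A, C}; their closure is {A, C, D, E}.
The closure covers neither Rel1 nor Rel2 entirely; the join is not lossless.

No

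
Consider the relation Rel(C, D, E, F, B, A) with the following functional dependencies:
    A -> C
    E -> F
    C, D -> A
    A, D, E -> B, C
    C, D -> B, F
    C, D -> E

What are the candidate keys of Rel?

No FD produces {D}, so it must be in every candidate key.
{A, D}⁺ = {A, B, C, D, E, F} — all of the relation — so {A, D} is a candidate key.
{C, D}⁺ = {A, B, C, D, E, F} — all of the relation — so {C, D} is a candidate key.
These are minimal and exhaustive — every other superkey contains one of them.

{A, D}, {C, D}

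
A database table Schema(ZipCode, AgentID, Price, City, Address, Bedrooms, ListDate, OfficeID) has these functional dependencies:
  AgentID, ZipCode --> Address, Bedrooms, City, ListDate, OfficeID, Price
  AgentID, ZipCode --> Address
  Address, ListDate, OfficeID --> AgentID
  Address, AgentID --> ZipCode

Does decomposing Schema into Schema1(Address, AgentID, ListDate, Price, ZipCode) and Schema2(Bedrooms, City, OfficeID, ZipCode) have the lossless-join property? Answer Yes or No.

No

Schema1 ∩ Schema2 = {ZipCode}; its closure under F is {ZipCode}.
Neither Schema1 nor Schema2 is contained in that closure, so the decomposition is lossy.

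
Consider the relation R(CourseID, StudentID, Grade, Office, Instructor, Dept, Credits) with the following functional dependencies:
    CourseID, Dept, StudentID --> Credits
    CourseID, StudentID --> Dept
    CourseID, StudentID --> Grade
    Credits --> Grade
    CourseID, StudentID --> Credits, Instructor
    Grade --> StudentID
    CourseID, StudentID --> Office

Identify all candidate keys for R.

No FD produces {CourseID}, so it must be in every candidate key.
{CourseID, Credits}⁺ = {CourseID, Credits, Dept, Grade, Instructor, Office, StudentID}, which is every attribute, so {CourseID, Credits} is a candidate key.
{CourseID, Grade}⁺ = {CourseID, Credits, Dept, Grade, Instructor, Office, StudentID}, which is every attribute, so {CourseID, Grade} is a candidate key.
{CourseID, StudentID}⁺ = {CourseID, Credits, Dept, Grade, Instructor, Office, StudentID}, which is every attribute, so {CourseID, StudentID} is a candidate key.
Any other superkey properly contains one of these, so there are no further candidate keys.

{CourseID, Credits}, {CourseID, Grade}, {CourseID, StudentID}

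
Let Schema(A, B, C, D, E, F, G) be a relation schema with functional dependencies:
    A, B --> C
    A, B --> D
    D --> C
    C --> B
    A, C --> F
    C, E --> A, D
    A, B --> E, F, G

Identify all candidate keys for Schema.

{A, B}, {A, C}, {A, D}, {C, E}, {D, E}

{A, B} is a candidate key since {A, B}⁺ = {A, B, C, D, E, F, G} covers every attribute.
{A, C} is a candidate key since {A, C}⁺ = {A, B, C, D, E, F, G} covers every attribute.
{A, D} is a candidate key since {A, D}⁺ = {A, B, C, D, E, F, G} covers every attribute.
{C, E} is a candidate key since {C, E}⁺ = {A, B, C, D, E, F, G} covers every attribute.
{D, E} is a candidate key since {D, E}⁺ = {A, B, C, D, E, F, G} covers every attribute.
Any other superkey properly contains one of these, so there are no further candidate keys.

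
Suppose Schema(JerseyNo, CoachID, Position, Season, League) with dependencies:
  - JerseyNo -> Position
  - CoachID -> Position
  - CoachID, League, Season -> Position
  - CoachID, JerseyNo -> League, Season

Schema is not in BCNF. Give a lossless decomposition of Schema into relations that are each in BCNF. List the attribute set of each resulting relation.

{CoachID, JerseyNo, League, Season}; {JerseyNo, Position}

Candidate key of the original relation: {CoachID, JerseyNo}.
In {CoachID, JerseyNo, League, Position, Season}, {JerseyNo} is not a superkey ({JerseyNo}⁺ restricted to this set is {JerseyNo, Position}), so split on JerseyNo -> Position into {JerseyNo, Position} and {CoachID, JerseyNo, League, Season}.
{JerseyNo, Position} has no BCNF violation.
{CoachID, JerseyNo, League, Season} has no BCNF violation.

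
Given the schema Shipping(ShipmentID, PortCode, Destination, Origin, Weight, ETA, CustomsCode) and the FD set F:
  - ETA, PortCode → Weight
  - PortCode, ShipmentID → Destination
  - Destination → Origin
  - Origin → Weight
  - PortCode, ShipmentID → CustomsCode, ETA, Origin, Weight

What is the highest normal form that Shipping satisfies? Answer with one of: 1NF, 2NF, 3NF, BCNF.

Candidate key: {PortCode, ShipmentID}. Prime attributes: {PortCode, ShipmentID}.
ETA, PortCode → Weight breaks BCNF: {ETA, PortCode}⁺ = {ETA, PortCode, Weight}, so {ETA, PortCode} is not a superkey.
ETA, PortCode → Weight has non-prime {Weight} on the right and a non-superkey on the left, so 3NF fails.
No non-prime attribute depends on a proper subset of any candidate key, so 2NF holds.

2NF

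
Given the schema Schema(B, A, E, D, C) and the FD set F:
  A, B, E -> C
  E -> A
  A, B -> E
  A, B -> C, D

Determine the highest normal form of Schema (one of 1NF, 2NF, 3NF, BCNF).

Candidate keys: {A, B}, {B, E}. Prime attributes: {A, B, E}.
E -> A: {E}⁺ = {A, E}, which is not all of the attributes, so the left side is not a superkey — BCNF is violated.
Since {A} ⊆ prime attributes and every other non-superkey FD also has a prime right side, the schema is in 3NF.

3NF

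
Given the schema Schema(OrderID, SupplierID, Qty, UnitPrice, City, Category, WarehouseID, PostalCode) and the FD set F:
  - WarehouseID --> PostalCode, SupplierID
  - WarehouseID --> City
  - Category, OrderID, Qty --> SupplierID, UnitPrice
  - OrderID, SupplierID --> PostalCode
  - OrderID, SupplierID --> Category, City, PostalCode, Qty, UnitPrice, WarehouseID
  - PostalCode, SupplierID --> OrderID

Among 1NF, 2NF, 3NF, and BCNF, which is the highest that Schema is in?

BCNF

Candidate keys: {Category, OrderID, Qty}, {OrderID, SupplierID}, {PostalCode, SupplierID}, {WarehouseID}. Prime attributes: {Category, OrderID, PostalCode, Qty, SupplierID, WarehouseID}.
Every FD has a superkey on the left, so the relation is in BCNF.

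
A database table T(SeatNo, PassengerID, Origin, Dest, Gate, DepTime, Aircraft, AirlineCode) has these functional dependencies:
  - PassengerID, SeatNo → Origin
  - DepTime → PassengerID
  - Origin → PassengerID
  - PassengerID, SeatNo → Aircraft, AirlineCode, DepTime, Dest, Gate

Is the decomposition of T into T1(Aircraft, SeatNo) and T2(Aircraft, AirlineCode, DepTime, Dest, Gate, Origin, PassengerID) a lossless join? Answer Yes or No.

Common attributes: {Aircraft}; their closure is {Aircraft}.
The closure covers neither T1 nor T2 entirely; the join is not lossless.

No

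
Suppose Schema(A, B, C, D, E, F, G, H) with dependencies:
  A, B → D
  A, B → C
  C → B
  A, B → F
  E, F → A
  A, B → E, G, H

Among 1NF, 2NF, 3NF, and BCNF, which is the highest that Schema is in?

Candidate keys: {A, B}, {A, C}, {B, E, F}, {C, E, F}. Prime attributes: {A, B, C, E, F}.
For C → B we have {C}⁺ = {B, C}; {C} is not a superkey, so BCNF fails.
Its right-hand attributes {B} are all prime, as are those of every other non-superkey FD — the relation is in 3NF.

3NF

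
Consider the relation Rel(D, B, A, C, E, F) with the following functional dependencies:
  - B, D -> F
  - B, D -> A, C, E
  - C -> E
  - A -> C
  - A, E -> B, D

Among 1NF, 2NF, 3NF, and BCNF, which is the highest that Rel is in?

Candidate keys: {A}, {B, D}. Prime attributes: {A, B, D}.
C -> E: {C}⁺ = {C, E}, which is not all of the attributes, so the left side is not a superkey — BCNF is violated.
C -> E determines the non-prime attribute {E} from a non-superkey — 3NF is violated.
No non-prime attribute depends on a proper subset of any candidate key, so 2NF holds.

2NF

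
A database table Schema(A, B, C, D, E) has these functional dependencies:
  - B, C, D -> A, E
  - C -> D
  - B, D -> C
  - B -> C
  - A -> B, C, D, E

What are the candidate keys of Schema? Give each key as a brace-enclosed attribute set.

{A}, {B}

{A}⁺ = {A, B, C, D, E} — all of the relation — so {A} is a candidate key.
{B}⁺ = {A, B, C, D, E} — all of the relation — so {B} is a candidate key.
No proper subset of any of these is a key, and no other minimal superkey exists.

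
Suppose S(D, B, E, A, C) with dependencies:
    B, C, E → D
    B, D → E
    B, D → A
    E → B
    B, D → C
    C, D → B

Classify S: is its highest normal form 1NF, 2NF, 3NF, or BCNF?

3NF

Candidate keys: {B, D}, {C, D}, {C, E}, {D, E}. Prime attributes: {B, C, D, E}.
For E → B we have {E}⁺ = {B, E}; {E} is not a superkey, so BCNF fails.
Its right-hand attributes {B} are all prime, as are those of every other non-superkey FD — the relation is in 3NF.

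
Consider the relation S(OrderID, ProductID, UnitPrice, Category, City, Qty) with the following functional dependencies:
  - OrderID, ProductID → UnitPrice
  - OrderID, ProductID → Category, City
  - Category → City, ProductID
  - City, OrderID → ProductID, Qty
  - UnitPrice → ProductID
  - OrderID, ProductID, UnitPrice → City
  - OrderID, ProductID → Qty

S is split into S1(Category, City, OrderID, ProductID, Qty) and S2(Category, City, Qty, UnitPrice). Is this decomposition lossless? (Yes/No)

The shared attributes are {Category, City, Qty} and {Category, City, Qty}⁺ = {Category, City, ProductID, Qty}.
S1 ⊄ {Category, City, ProductID, Qty} and S2 ⊄ {Category, City, ProductID, Qty}, so the split is lossy.

No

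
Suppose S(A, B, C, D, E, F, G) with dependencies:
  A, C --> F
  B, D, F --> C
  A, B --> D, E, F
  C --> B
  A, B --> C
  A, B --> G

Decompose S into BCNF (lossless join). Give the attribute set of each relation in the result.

{A, B, D, E, F, G}; {B, C}; {C, D, F}

Candidate keys of the original relation: {A, B}, {A, C}.
In {A, B, C, D, E, F, G}, {B, D, F} is not a superkey ({B, D, F}⁺ restricted to this set is {B, C, D, F}), so split on B, D, F --> C into {B, C, D, F} and {A, B, D, E, F, G}.
In {B, C, D, F}, {C} is not a superkey ({C}⁺ restricted to this set is {B, C}), so split on C --> B into {B, C} and {C, D, F}.
{B, C} has no BCNF violation.
{C, D, F} has no BCNF violation.
{A, B, D, E, F, G} has no BCNF violation.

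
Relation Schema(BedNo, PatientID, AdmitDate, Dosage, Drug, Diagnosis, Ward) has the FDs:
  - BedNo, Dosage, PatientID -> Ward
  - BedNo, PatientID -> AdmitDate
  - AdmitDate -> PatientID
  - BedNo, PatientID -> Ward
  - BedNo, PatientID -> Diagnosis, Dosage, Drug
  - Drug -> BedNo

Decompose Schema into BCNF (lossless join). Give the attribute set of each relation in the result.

Candidate keys of the original relation: {AdmitDate, BedNo}, {AdmitDate, Drug}, {BedNo, PatientID}, {Drug, PatientID}.
Within {AdmitDate, BedNo, Diagnosis, Dosage, Drug, PatientID, Ward}: {AdmitDate}⁺ ∩ {AdmitDate, BedNo, Diagnosis, Dosage, Drug, PatientID, Ward} = {AdmitDate, PatientID}, not the whole set, so AdmitDate -> PatientID violates BCNF; decompose into {AdmitDate, PatientID} and {AdmitDate, BedNo, Diagnosis, Dosage, Drug, Ward}.
{AdmitDate, PatientID}: every determinant is a superkey — BCNF.
Within {AdmitDate, BedNo, Diagnosis, Dosage, Drug, Ward}: {Drug}⁺ ∩ {AdmitDate, BedNo, Diagnosis, Dosage, Drug, Ward} = {BedNo, Drug}, not the whole set, so Drug -> BedNo violates BCNF; decompose into {BedNo, Drug} and {AdmitDate, Diagnosis, Dosage, Drug, Ward}.
{BedNo, Drug}: every determinant is a superkey — BCNF.
{AdmitDate, Diagnosis, Dosage, Drug, Ward}: every determinant is a superkey — BCNF.

{AdmitDate, Diagnosis, Dosage, Drug, Ward}; {AdmitDate, PatientID}; {BedNo, Drug}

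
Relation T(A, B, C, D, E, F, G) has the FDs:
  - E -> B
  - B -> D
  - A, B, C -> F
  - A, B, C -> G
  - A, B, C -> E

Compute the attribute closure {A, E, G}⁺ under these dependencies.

{A, B, D, E, G}

Start with {A, E, G}.
E -> B applies; add {B} → now {A, B, E, G}.
B -> D applies; add {D} → now {A, B, D, E, G}.
No further FD applies.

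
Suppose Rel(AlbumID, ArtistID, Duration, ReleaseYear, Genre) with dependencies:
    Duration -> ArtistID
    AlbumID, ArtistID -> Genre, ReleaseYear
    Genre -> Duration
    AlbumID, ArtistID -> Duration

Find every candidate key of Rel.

{AlbumID} never appears on the right of any FD, so every key must include it.
{AlbumID, ArtistID}⁺ = {AlbumID, ArtistID, Duration, Genre, ReleaseYear}, which is every attribute, so {AlbumID, ArtistID} is a candidate key.
{AlbumID, Duration}⁺ = {AlbumID, ArtistID, Duration, Genre, ReleaseYear}, which is every attribute, so {AlbumID, Duration} is a candidate key.
{AlbumID, Genre}⁺ = {AlbumID, ArtistID, Duration, Genre, ReleaseYear}, which is every attribute, so {AlbumID, Genre} is a candidate key.
These are minimal and exhaustive — every other superkey contains one of them.

{AlbumID, ArtistID}, {AlbumID, Duration}, {AlbumID, Genre}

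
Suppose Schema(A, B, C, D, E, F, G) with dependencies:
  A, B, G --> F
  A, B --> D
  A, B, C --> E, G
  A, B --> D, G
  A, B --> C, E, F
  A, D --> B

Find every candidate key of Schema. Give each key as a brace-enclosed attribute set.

{A} never appears on the right of any FD, so every key must include it.
{A, B}⁺ = {A, B, C, D, E, F, G} — all of the relation — so {A, B} is a candidate key.
{A, D}⁺ = {A, B, C, D, E, F, G} — all of the relation — so {A, D} is a candidate key.
No proper subset of any of these is a key, and no other minimal superkey exists.

{A, B}, {A, D}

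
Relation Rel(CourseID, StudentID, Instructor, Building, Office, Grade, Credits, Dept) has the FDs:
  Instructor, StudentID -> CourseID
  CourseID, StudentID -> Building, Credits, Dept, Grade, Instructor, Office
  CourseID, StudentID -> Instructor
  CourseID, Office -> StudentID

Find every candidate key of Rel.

{CourseID, Office}, {CourseID, StudentID}, {Instructor, StudentID}

Closure of {CourseID, Office} is {Building, CourseID, Credits, Dept, Grade, Instructor, Office, StudentID}, the whole schema; {CourseID, Office} is a candidate key.
Closure of {CourseID, StudentID} is {Building, CourseID, Credits, Dept, Grade, Instructor, Office, StudentID}, the whole schema; {CourseID, StudentID} is a candidate key.
Closure of {Instructor, StudentID} is {Building, CourseID, Credits, Dept, Grade, Instructor, Office, StudentID}, the whole schema; {Instructor, StudentID} is a candidate key.
No proper subset of any of these is a key, and no other minimal superkey exists.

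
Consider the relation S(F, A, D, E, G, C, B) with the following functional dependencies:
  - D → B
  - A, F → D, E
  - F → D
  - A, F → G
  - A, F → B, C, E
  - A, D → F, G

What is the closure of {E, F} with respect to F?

Start with {E, F}.
F → D applies; add {D} → now {D, E, F}.
D → B applies; add {B} → now {B, D, E, F}.
No further FD applies.

{B, D, E, F}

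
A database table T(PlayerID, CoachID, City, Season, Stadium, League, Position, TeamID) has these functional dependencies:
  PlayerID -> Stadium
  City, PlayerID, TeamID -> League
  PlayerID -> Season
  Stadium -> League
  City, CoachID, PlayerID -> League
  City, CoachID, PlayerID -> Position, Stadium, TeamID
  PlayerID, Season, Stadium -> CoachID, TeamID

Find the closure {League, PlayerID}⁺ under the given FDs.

{CoachID, League, PlayerID, Season, Stadium, TeamID}

Start with {League, PlayerID}.
PlayerID -> Stadium applies; add {Stadium} → now {League, PlayerID, Stadium}.
PlayerID -> Season applies; add {Season} → now {League, PlayerID, Season, Stadium}.
PlayerID, Season, Stadium -> CoachID, TeamID applies; add {CoachID, TeamID} → now {CoachID, League, PlayerID, Season, Stadium, TeamID}.
No further FD applies.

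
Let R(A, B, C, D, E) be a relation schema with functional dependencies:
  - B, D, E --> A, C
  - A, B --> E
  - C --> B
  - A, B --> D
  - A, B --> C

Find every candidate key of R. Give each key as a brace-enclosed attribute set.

{A, B}, {A, C}, {B, D, E}, {C, D, E}

{A, B} is a candidate key since {A, B}⁺ = {A, B, C, D, E} covers every attribute.
{A, C} is a candidate key since {A, C}⁺ = {A, B, C, D, E} covers every attribute.
{B, D, E} is a candidate key since {B, D, E}⁺ = {A, B, C, D, E} covers every attribute.
{C, D, E} is a candidate key since {C, D, E}⁺ = {A, B, C, D, E} covers every attribute.
These are minimal and exhaustive — every other superkey contains one of them.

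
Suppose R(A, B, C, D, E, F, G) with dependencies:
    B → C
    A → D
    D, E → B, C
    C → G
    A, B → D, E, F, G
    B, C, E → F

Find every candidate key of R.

{A, B}, {A, E}

Attributes never on any right-hand side: {A} — every candidate key must contain it.
{A, B}⁺ = {A, B, C, D, E, F, G}, which is every attribute, so {A, B} is a candidate key.
{A, E}⁺ = {A, B, C, D, E, F, G}, which is every attribute, so {A, E} is a candidate key.
No proper subset of any of these is a key, and no other minimal superkey exists.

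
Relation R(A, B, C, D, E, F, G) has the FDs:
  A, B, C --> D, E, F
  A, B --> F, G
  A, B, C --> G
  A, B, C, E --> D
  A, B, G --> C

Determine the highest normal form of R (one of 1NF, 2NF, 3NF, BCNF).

Candidate key: {A, B}. Prime attributes: {A, B}.
Every FD has a superkey on the left, so the relation is in BCNF.

BCNF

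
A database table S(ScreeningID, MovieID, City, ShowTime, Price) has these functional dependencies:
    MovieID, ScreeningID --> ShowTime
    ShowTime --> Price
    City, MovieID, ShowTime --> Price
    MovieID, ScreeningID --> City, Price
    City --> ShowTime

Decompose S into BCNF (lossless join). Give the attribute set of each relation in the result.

{City, MovieID, ScreeningID}; {City, ShowTime}; {Price, ShowTime}

Candidate key of the original relation: {MovieID, ScreeningID}.
In {City, MovieID, Price, ScreeningID, ShowTime}, {ShowTime} is not a superkey ({ShowTime}⁺ restricted to this set is {Price, ShowTime}), so split on ShowTime --> Price into {Price, ShowTime} and {City, MovieID, ScreeningID, ShowTime}.
{Price, ShowTime} has no BCNF violation.
In {City, MovieID, ScreeningID, ShowTime}, {City} is not a superkey ({City}⁺ restricted to this set is {City, ShowTime}), so split on City --> ShowTime into {City, ShowTime} and {City, MovieID, ScreeningID}.
{City, ShowTime} has no BCNF violation.
{City, MovieID, ScreeningID} has no BCNF violation.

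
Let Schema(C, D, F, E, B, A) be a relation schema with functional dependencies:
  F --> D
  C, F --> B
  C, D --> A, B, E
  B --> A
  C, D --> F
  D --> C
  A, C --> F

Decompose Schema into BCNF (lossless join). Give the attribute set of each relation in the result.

{A, B}; {B, C, D, E, F}

Candidate keys of the original relation: {A, C}, {B, C}, {D}, {F}.
In {A, B, C, D, E, F}, {B} is not a superkey ({B}⁺ restricted to this set is {A, B}), so split on B --> A into {A, B} and {B, C, D, E, F}.
{A, B}: every determinant is a superkey — BCNF.
{B, C, D, E, F}: every determinant is a superkey — BCNF.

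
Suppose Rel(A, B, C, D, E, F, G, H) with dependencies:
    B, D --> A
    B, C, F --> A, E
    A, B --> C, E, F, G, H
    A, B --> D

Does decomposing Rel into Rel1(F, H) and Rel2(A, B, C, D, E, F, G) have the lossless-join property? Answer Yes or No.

Rel1 ∩ Rel2 = {F}; its closure under F is {F}.
The closure covers neither Rel1 nor Rel2 entirely; the join is not lossless.

No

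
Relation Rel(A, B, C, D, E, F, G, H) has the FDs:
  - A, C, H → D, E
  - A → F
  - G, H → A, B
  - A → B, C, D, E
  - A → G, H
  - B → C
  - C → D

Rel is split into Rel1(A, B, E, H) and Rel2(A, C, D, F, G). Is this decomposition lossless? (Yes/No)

The shared attributes are {A} and {A}⁺ = {A, B, C, D, E, F, G, H}.
This includes all of Rel1, so the common attributes are a superkey of Rel1 — the join is lossless.

Yes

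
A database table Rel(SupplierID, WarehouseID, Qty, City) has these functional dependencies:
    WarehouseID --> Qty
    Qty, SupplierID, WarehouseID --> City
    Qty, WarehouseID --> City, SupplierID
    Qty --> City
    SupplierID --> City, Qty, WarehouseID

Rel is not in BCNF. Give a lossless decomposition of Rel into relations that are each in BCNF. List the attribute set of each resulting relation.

{City, Qty}; {Qty, SupplierID, WarehouseID}

Candidate keys of the original relation: {SupplierID}, {WarehouseID}.
Within {City, Qty, SupplierID, WarehouseID}: {Qty}⁺ ∩ {City, Qty, SupplierID, WarehouseID} = {City, Qty}, not the whole set, so Qty --> City violates BCNF; decompose into {City, Qty} and {Qty, SupplierID, WarehouseID}.
{City, Qty} has no BCNF violation.
{Qty, SupplierID, WarehouseID} has no BCNF violation.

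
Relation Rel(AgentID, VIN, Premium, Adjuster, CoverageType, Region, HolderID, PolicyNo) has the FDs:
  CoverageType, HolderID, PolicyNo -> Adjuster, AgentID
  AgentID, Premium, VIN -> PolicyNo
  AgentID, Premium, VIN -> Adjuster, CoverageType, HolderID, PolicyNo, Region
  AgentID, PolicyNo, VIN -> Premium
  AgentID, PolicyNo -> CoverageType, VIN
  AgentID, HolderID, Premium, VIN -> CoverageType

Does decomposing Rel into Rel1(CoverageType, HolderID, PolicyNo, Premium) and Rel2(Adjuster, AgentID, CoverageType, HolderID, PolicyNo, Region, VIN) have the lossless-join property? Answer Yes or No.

Rel1 ∩ Rel2 = {CoverageType, HolderID, PolicyNo}; its closure under F is {Adjuster, AgentID, CoverageType, HolderID, PolicyNo, Premium, Region, VIN}.
Since Rel1 ⊆ {Adjuster, AgentID, CoverageType, HolderID, PolicyNo, Premium, Region, VIN}, the intersection is a superkey of Rel1; the decomposition is lossless.

Yes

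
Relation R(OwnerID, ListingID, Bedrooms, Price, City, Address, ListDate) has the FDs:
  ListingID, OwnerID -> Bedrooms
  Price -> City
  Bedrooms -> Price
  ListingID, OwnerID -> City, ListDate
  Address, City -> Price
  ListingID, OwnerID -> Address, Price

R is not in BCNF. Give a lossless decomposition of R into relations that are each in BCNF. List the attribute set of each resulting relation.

Candidate key of the original relation: {ListingID, OwnerID}.
In {Address, Bedrooms, City, ListDate, ListingID, OwnerID, Price}, {Price} is not a superkey ({Price}⁺ restricted to this set is {City, Price}), so split on Price -> City into {City, Price} and {Address, Bedrooms, ListDate, ListingID, OwnerID, Price}.
{City, Price} has no BCNF violation.
In {Address, Bedrooms, ListDate, ListingID, OwnerID, Price}, {Bedrooms} is not a superkey ({Bedrooms}⁺ restricted to this set is {Bedrooms, Price}), so split on Bedrooms -> Price into {Bedrooms, Price} and {Address, Bedrooms, ListDate, ListingID, OwnerID}.
{Bedrooms, Price} has no BCNF violation.
{Address, Bedrooms, ListDate, ListingID, OwnerID} has no BCNF violation.

{Address, Bedrooms, ListDate, ListingID, OwnerID}; {Bedrooms, Price}; {City, Price}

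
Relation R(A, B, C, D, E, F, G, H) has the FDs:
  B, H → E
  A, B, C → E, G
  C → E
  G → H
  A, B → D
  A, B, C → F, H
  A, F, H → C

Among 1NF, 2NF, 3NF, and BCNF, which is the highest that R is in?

Candidate keys: {A, B, C}, {A, B, F, G}, {A, B, F, H}. Prime attributes: {A, B, C, F, G, H}.
For B, H → E we have {B, H}⁺ = {B, E, H}; {B, H} is not a superkey, so BCNF fails.
B, H → E has non-prime {E} on the right and a non-superkey on the left, so 3NF fails.
{C} is a proper subset of the key {A, B, C}, and {C}⁺ contains the non-prime attribute {E} — a partial dependency, so 2NF is violated.

1NF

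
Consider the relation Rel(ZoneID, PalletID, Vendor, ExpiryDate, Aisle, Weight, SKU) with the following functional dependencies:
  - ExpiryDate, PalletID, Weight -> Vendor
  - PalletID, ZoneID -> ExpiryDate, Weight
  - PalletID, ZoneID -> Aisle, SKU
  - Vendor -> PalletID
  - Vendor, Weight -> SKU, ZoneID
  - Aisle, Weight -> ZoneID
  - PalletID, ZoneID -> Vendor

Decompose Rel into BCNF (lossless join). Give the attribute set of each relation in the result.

{Aisle, ExpiryDate, SKU, Vendor, Weight}; {Aisle, Weight, ZoneID}; {PalletID, Vendor}

Candidate keys of the original relation: {Aisle, PalletID, Weight}, {ExpiryDate, PalletID, Weight}, {PalletID, ZoneID}, {Vendor, Weight}, {Vendor, ZoneID}.
{Aisle, ExpiryDate, PalletID, SKU, Vendor, Weight, ZoneID}: {Vendor} determines {PalletID, Vendor} here but is not a superkey — split on Vendor -> PalletID, giving {PalletID, Vendor} and {Aisle, ExpiryDate, SKU, Vendor, Weight, ZoneID}.
{PalletID, Vendor}: every determinant is a superkey — BCNF.
{Aisle, ExpiryDate, SKU, Vendor, Weight, ZoneID}: {Aisle, Weight} determines {Aisle, Weight, ZoneID} here but is not a superkey — split on Aisle, Weight -> ZoneID, giving {Aisle, Weight, ZoneID} and {Aisle, ExpiryDate, SKU, Vendor, Weight}.
{Aisle, Weight, ZoneID}: every determinant is a superkey — BCNF.
{Aisle, ExpiryDate, SKU, Vendor, Weight}: every determinant is a superkey — BCNF.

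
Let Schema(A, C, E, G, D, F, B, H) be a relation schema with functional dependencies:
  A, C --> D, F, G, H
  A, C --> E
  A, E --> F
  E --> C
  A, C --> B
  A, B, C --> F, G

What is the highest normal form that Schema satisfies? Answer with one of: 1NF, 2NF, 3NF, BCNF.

3NF

Candidate keys: {A, C}, {A, E}. Prime attributes: {A, C, E}.
E --> C breaks BCNF: {E}⁺ = {C, E}, so {E} is not a superkey.
Since {C} ⊆ prime attributes and every other non-superkey FD also has a prime right side, the schema is in 3NF.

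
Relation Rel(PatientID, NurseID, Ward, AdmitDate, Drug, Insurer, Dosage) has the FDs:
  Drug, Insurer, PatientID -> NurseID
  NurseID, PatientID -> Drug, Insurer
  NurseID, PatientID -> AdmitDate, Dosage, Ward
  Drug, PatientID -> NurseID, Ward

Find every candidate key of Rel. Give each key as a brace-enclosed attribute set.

{Drug, PatientID}, {NurseID, PatientID}

No FD produces {PatientID}, so it must be in every candidate key.
{Drug, PatientID} is a candidate key since {Drug, PatientID}⁺ = {AdmitDate, Dosage, Drug, Insurer, NurseID, PatientID, Ward} covers every attribute.
{NurseID, PatientID} is a candidate key since {NurseID, PatientID}⁺ = {AdmitDate, Dosage, Drug, Insurer, NurseID, PatientID, Ward} covers every attribute.
These are minimal and exhaustive — every other superkey contains one of them.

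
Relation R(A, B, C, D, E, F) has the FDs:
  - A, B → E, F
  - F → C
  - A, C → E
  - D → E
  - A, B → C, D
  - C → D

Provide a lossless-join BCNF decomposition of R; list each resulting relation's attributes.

{A, B, F}; {C, D}; {C, F}; {D, E}

Candidate key of the original relation: {A, B}.
In {A, B, C, D, E, F}, {F} is not a superkey ({F}⁺ restricted to this set is {C, D, E, F}), so split on F → C, D, E into {C, D, E, F} and {A, B, F}.
In {C, D, E, F}, {D} is not a superkey ({D}⁺ restricted to this set is {D, E}), so split on D → E into {D, E} and {C, D, F}.
{D, E} has no BCNF violation.
In {C, D, F}, {C} is not a superkey ({C}⁺ restricted to this set is {C, D}), so split on C → D into {C, D} and {C, F}.
{C, D} has no BCNF violation.
{C, F} has no BCNF violation.
{A, B, F} has no BCNF violation.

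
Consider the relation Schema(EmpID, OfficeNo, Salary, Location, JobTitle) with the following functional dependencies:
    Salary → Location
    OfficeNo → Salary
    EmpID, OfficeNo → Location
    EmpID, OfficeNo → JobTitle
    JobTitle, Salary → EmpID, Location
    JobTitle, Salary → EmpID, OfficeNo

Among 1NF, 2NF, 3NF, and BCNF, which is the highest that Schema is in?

Candidate keys: {EmpID, OfficeNo}, {JobTitle, OfficeNo}, {JobTitle, Salary}. Prime attributes: {EmpID, JobTitle, OfficeNo, Salary}.
For Salary → Location we have {Salary}⁺ = {Location, Salary}; {Salary} is not a superkey, so BCNF fails.
Salary → Location has non-prime {Location} on the right and a non-superkey on the left, so 3NF fails.
The proper key subset {OfficeNo} of {EmpID, OfficeNo} determines non-prime {Location}, so the relation is not even in 2NF.

1NF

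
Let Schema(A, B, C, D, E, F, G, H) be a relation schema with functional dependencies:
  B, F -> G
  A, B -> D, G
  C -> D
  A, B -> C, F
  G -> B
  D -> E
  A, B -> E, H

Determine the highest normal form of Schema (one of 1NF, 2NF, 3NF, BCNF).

2NF

Candidate keys: {A, B}, {A, G}. Prime attributes: {A, B, G}.
For B, F -> G we have {B, F}⁺ = {B, F, G}; {B, F} is not a superkey, so BCNF fails.
C -> D determines the non-prime attribute {D} from a non-superkey — 3NF is violated.
No proper subset of a key has a non-prime attribute in its closure, so there is no partial dependency; 2NF holds.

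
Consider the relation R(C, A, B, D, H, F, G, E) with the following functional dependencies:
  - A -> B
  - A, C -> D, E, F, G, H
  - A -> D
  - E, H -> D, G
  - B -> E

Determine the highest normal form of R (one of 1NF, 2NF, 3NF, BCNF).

1NF

Candidate key: {A, C}. Prime attributes: {A, C}.
A -> B breaks BCNF: {A}⁺ = {A, B, D, E}, so {A} is not a superkey.
Because {B} is non-prime and the left side of A -> B is not a superkey, the relation is not in 3NF.
{A} is a proper subset of the key {A, C}, and {A}⁺ contains the non-prime attributes {B, D, E} — a partial dependency, so 2NF is violated.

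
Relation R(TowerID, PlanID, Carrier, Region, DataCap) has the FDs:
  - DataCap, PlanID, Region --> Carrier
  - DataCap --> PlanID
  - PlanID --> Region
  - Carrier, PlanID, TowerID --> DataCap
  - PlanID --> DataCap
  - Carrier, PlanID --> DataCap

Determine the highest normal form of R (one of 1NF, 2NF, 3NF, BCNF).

1NF

Candidate keys: {DataCap, TowerID}, {PlanID, TowerID}. Prime attributes: {DataCap, PlanID, TowerID}.
For DataCap, PlanID, Region --> Carrier we have {DataCap, PlanID, Region}⁺ = {Carrier, DataCap, PlanID, Region}; {DataCap, PlanID, Region} is not a superkey, so BCNF fails.
Because {Carrier} is non-prime and the left side of DataCap, PlanID, Region --> Carrier is not a superkey, the relation is not in 3NF.
The proper key subset {DataCap} of {DataCap, TowerID} determines non-prime {Carrier, Region}, so the relation is not even in 2NF.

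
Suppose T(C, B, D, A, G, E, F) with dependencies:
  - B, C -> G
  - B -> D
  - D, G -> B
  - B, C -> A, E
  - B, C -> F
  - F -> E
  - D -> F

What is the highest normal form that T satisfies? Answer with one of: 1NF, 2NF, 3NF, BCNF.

Candidate keys: {B, C}, {C, D, G}. Prime attributes: {B, C, D, G}.
For B -> D we have {B}⁺ = {B, D, E, F}; {B} is not a superkey, so BCNF fails.
F -> E has non-prime {E} on the right and a non-superkey on the left, so 3NF fails.
The proper key subset {B} of {B, C} determines non-prime {E, F}, so the relation is not even in 2NF.

1NF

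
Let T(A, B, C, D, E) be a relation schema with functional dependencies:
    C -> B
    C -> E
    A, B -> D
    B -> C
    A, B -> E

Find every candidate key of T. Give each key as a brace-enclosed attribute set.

{A} never appears on the right of any FD, so every key must include it.
{A, B}⁺ = {A, B, C, D, E}, which is every attribute, so {A, B} is a candidate key.
{A, C}⁺ = {A, B, C, D, E}, which is every attribute, so {A, C} is a candidate key.
These are minimal and exhaustive — every other superkey contains one of them.

{A, B}, {A, C}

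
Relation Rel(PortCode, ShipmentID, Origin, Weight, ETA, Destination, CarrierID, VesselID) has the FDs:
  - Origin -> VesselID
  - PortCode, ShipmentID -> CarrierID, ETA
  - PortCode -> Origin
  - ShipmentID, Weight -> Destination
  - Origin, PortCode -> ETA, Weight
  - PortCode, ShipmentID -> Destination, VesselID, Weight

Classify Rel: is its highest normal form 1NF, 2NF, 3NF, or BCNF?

Candidate key: {PortCode, ShipmentID}. Prime attributes: {PortCode, ShipmentID}.
Origin -> VesselID breaks BCNF: {Origin}⁺ = {Origin, VesselID}, so {Origin} is not a superkey.
Origin -> VesselID determines the non-prime attribute {VesselID} from a non-superkey — 3NF is violated.
The proper key subset {PortCode} of {PortCode, ShipmentID} determines non-prime {ETA, Origin, VesselID, Weight}, so the relation is not even in 2NF.

1NF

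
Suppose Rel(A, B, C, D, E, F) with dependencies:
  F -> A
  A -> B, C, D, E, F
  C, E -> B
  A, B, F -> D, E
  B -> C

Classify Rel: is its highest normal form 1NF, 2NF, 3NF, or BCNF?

2NF

Candidate keys: {A}, {F}. Prime attributes: {A, F}.
C, E -> B breaks BCNF: {C, E}⁺ = {B, C, E}, so {C, E} is not a superkey.
Because {B} is non-prime and the left side of C, E -> B is not a superkey, the relation is not in 3NF.
All keys have size 1, which rules out partial dependencies — 2NF is satisfied.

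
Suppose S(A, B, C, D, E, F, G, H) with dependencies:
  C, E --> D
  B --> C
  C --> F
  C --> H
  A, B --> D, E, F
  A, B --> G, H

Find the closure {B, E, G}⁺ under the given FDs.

Start with {B, E, G}.
B --> C applies; add {C} → now {B, C, E, G}.
C --> F applies; add {F} → now {B, C, E, F, G}.
C --> H applies; add {H} → now {B, C, E, F, G, H}.
C, E --> D applies; add {D} → now {B, C, D, E, F, G, H}.
No further FD applies.

{B, C, D, E, F, G, H}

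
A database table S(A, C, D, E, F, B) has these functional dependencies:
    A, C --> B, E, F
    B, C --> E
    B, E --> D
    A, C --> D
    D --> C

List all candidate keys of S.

{A, B, E}, {A, C}, {A, D}

Attributes never on any right-hand side: {A} — every candidate key must contain it.
{A, C}⁺ = {A, B, C, D, E, F} — all of the relation — so {A, C} is a candidate key.
{A, D}⁺ = {A, B, C, D, E, F} — all of the relation — so {A, D} is a candidate key.
{A, B, E}⁺ = {A, B, C, D, E, F} — all of the relation — so {A, B, E} is a candidate key.
These are minimal and exhaustive — every other superkey contains one of them.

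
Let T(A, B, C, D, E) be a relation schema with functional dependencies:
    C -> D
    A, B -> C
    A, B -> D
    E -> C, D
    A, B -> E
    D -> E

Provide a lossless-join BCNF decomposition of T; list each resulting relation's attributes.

{A, B, C}; {C, D, E}

Candidate key of the original relation: {A, B}.
In {A, B, C, D, E}, {C} is not a superkey ({C}⁺ restricted to this set is {C, D, E}), so split on C -> D, E into {C, D, E} and {A, B, C}.
{C, D, E}: every determinant is a superkey — BCNF.
{A, B, C}: every determinant is a superkey — BCNF.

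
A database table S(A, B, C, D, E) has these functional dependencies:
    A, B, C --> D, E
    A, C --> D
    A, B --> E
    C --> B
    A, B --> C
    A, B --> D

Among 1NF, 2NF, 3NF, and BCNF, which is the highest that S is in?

3NF

Candidate keys: {A, B}, {A, C}. Prime attributes: {A, B, C}.
C --> B: {C}⁺ = {B, C}, which is not all of the attributes, so the left side is not a superkey — BCNF is violated.
But every attribute on its right side ({B}) is prime, and the same holds for every other non-superkey FD, so 3NF still holds.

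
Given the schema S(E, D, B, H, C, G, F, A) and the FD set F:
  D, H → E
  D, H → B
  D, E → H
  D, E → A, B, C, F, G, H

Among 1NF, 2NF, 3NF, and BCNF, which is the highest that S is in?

Candidate keys: {D, E}, {D, H}. Prime attributes: {D, E, H}.
Every FD has a superkey on the left, so the relation is in BCNF.

BCNF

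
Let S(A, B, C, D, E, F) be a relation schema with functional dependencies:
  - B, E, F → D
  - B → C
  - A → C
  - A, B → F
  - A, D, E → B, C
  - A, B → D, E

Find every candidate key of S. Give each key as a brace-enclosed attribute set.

{A, B}, {A, D, E}

No FD produces {A}, so it must be in every candidate key.
Closure of {A, B} is {A, B, C, D, E, F}, the whole schema; {A, B} is a candidate key.
Closure of {A, D, E} is {A, B, C, D, E, F}, the whole schema; {A, D, E} is a candidate key.
Any other superkey properly contains one of these, so there are no further candidate keys.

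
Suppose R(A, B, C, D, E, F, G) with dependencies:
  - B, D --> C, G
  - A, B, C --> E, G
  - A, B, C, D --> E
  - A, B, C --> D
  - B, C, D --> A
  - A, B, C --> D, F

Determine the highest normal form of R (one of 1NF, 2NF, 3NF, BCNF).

BCNF

Candidate keys: {A, B, C}, {B, D}. Prime attributes: {A, B, C, D}.
Every FD has a superkey on the left, so the relation is in BCNF.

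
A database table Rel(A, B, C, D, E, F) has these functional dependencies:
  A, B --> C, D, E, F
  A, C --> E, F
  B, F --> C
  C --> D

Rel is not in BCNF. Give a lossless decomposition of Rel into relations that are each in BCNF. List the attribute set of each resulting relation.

{A, B, C}; {A, C, E, F}; {C, D}

Candidate key of the original relation: {A, B}.
{A, B, C, D, E, F}: {A, C} determines {A, C, D, E, F} here but is not a superkey — split on A, C --> D, E, F, giving {A, C, D, E, F} and {A, B, C}.
{A, C, D, E, F}: {C} determines {C, D} here but is not a superkey — split on C --> D, giving {C, D} and {A, C, E, F}.
{C, D}: every determinant is a superkey — BCNF.
{A, C, E, F}: every determinant is a superkey — BCNF.
{A, B, C}: every determinant is a superkey — BCNF.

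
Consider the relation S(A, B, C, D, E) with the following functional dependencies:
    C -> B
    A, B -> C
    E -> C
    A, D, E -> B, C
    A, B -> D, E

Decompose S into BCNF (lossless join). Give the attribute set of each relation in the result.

{A, D, E}; {B, C}; {C, E}

Candidate keys of the original relation: {A, B}, {A, C}, {A, E}.
Within {A, B, C, D, E}: {C}⁺ ∩ {A, B, C, D, E} = {B, C}, not the whole set, so C -> B violates BCNF; decompose into {B, C} and {A, C, D, E}.
{B, C}: every determinant is a superkey — BCNF.
Within {A, C, D, E}: {E}⁺ ∩ {A, C, D, E} = {C, E}, not the whole set, so E -> C violates BCNF; decompose into {C, E} and {A, D, E}.
{C, E}: every determinant is a superkey — BCNF.
{A, D, E}: every determinant is a superkey — BCNF.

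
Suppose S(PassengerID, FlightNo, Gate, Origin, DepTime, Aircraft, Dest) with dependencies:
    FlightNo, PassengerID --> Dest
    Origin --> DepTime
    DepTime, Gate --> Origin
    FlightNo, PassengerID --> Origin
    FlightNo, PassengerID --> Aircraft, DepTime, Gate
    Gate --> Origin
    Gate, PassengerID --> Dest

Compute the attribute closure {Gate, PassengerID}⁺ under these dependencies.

Start with {Gate, PassengerID}.
Gate --> Origin applies; add {Origin} → now {Gate, Origin, PassengerID}.
Gate, PassengerID --> Dest applies; add {Dest} → now {Dest, Gate, Origin, PassengerID}.
Origin --> DepTime applies; add {DepTime} → now {DepTime, Dest, Gate, Origin, PassengerID}.
No further FD applies.

{DepTime, Dest, Gate, Origin, PassengerID}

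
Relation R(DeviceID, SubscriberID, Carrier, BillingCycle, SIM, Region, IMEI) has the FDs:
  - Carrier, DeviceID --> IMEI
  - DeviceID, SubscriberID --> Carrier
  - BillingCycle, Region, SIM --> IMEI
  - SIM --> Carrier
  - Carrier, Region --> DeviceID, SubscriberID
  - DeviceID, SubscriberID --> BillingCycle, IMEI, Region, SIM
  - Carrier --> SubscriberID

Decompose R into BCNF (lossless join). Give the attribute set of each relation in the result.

{BillingCycle, DeviceID, IMEI, Region, SIM}; {Carrier, SIM}; {Carrier, SubscriberID}

Candidate keys of the original relation: {Carrier, DeviceID}, {Carrier, Region}, {DeviceID, SIM}, {DeviceID, SubscriberID}, {Region, SIM}.
Within {BillingCycle, Carrier, DeviceID, IMEI, Region, SIM, SubscriberID}: {SIM}⁺ ∩ {BillingCycle, Carrier, DeviceID, IMEI, Region, SIM, SubscriberID} = {Carrier, SIM, SubscriberID}, not the whole set, so SIM --> Carrier, SubscriberID violates BCNF; decompose into {Carrier, SIM, SubscriberID} and {BillingCycle, DeviceID, IMEI, Region, SIM}.
Within {Carrier, SIM, SubscriberID}: {Carrier}⁺ ∩ {Carrier, SIM, SubscriberID} = {Carrier, SubscriberID}, not the whole set, so Carrier --> SubscriberID violates BCNF; decompose into {Carrier, SubscriberID} and {Carrier, SIM}.
{Carrier, SubscriberID} is in BCNF.
{Carrier, SIM} is in BCNF.
{BillingCycle, DeviceID, IMEI, Region, SIM} is in BCNF.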